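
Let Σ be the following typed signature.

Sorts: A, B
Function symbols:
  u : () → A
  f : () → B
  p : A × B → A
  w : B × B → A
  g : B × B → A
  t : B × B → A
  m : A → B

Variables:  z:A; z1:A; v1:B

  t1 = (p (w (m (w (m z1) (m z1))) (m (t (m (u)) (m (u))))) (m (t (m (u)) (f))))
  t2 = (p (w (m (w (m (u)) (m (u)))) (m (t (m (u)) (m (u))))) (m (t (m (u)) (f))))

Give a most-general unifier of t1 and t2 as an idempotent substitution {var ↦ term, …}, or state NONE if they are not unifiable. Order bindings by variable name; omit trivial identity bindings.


{z1 ↦ (u)}


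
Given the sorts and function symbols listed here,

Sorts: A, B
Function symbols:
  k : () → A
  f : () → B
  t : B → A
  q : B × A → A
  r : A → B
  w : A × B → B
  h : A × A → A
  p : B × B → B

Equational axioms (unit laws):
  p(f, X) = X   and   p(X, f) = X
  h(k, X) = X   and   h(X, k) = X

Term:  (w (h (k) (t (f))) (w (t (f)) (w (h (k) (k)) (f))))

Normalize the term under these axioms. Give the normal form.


1. (w (h (k) (t (f))) (w (t (f)) (w (h (k) (k)) (f))))  →  (w (t (f)) (w (t (f)) (w (h (k) (k)) (f))))
2. (w (t (f)) (w (t (f)) (w (h (k) (k)) (f))))  →  (w (t (f)) (w (t (f)) (w (k) (f))))

normal form = (w (t (f)) (w (t (f)) (w (k) (f))))


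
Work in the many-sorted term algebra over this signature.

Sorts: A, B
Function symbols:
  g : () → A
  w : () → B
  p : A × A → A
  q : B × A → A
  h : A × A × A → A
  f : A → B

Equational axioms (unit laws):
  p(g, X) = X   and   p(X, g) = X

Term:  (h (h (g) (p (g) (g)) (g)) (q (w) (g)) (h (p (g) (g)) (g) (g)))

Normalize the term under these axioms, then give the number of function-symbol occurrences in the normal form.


1. (h (h (g) (p (g) (g)) (g)) (q (w) (g)) (h (p (g) (g)) (g) (g)))  →  (h (h (g) (g) (g)) (q (w) (g)) (h (p (g) (g)) (g) (g)))
2. (h (h (g) (g) (g)) (q (w) (g)) (h (p (g) (g)) (g) (g)))  →  (h (h (g) (g) (g)) (q (w) (g)) (h (g) (g) (g)))
normal form: (h (h (g) (g) (g)) (q (w) (g)) (h (g) (g) (g)))

size = 12


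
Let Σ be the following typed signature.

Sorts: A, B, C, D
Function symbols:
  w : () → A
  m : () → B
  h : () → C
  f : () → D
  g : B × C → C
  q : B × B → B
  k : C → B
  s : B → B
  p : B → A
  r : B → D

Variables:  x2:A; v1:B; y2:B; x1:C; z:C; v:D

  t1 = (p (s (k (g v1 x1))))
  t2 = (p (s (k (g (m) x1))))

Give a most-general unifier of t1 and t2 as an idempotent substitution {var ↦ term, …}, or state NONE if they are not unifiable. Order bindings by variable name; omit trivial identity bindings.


{v1 ↦ (m)}


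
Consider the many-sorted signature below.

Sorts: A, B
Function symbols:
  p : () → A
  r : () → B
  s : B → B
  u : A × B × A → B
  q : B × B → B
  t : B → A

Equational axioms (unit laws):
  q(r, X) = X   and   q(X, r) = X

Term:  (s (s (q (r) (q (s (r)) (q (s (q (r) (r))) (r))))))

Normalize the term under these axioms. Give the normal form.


normal form = (s (s (q (s (r)) (s (r)))))

1. (s (s (q (r) (q (s (r)) (q (s (q (r) (r))) (r))))))  →  (s (s (q (s (r)) (q (s (q (r) (r))) (r)))))
2. (s (s (q (s (r)) (q (s (q (r) (r))) (r)))))  →  (s (s (q (s (r)) (s (q (r) (r))))))
3. (s (s (q (s (r)) (s (q (r) (r))))))  →  (s (s (q (s (r)) (s (r)))))


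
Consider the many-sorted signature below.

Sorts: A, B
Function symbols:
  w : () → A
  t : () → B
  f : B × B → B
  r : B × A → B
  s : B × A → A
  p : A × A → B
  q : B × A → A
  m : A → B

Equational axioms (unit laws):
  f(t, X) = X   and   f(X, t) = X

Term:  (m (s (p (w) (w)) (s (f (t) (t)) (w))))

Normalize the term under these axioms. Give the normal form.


normal form = (m (s (p (w) (w)) (s (t) (w))))

1. (m (s (p (w) (w)) (s (f (t) (t)) (w))))  →  (m (s (p (w) (w)) (s (t) (w))))


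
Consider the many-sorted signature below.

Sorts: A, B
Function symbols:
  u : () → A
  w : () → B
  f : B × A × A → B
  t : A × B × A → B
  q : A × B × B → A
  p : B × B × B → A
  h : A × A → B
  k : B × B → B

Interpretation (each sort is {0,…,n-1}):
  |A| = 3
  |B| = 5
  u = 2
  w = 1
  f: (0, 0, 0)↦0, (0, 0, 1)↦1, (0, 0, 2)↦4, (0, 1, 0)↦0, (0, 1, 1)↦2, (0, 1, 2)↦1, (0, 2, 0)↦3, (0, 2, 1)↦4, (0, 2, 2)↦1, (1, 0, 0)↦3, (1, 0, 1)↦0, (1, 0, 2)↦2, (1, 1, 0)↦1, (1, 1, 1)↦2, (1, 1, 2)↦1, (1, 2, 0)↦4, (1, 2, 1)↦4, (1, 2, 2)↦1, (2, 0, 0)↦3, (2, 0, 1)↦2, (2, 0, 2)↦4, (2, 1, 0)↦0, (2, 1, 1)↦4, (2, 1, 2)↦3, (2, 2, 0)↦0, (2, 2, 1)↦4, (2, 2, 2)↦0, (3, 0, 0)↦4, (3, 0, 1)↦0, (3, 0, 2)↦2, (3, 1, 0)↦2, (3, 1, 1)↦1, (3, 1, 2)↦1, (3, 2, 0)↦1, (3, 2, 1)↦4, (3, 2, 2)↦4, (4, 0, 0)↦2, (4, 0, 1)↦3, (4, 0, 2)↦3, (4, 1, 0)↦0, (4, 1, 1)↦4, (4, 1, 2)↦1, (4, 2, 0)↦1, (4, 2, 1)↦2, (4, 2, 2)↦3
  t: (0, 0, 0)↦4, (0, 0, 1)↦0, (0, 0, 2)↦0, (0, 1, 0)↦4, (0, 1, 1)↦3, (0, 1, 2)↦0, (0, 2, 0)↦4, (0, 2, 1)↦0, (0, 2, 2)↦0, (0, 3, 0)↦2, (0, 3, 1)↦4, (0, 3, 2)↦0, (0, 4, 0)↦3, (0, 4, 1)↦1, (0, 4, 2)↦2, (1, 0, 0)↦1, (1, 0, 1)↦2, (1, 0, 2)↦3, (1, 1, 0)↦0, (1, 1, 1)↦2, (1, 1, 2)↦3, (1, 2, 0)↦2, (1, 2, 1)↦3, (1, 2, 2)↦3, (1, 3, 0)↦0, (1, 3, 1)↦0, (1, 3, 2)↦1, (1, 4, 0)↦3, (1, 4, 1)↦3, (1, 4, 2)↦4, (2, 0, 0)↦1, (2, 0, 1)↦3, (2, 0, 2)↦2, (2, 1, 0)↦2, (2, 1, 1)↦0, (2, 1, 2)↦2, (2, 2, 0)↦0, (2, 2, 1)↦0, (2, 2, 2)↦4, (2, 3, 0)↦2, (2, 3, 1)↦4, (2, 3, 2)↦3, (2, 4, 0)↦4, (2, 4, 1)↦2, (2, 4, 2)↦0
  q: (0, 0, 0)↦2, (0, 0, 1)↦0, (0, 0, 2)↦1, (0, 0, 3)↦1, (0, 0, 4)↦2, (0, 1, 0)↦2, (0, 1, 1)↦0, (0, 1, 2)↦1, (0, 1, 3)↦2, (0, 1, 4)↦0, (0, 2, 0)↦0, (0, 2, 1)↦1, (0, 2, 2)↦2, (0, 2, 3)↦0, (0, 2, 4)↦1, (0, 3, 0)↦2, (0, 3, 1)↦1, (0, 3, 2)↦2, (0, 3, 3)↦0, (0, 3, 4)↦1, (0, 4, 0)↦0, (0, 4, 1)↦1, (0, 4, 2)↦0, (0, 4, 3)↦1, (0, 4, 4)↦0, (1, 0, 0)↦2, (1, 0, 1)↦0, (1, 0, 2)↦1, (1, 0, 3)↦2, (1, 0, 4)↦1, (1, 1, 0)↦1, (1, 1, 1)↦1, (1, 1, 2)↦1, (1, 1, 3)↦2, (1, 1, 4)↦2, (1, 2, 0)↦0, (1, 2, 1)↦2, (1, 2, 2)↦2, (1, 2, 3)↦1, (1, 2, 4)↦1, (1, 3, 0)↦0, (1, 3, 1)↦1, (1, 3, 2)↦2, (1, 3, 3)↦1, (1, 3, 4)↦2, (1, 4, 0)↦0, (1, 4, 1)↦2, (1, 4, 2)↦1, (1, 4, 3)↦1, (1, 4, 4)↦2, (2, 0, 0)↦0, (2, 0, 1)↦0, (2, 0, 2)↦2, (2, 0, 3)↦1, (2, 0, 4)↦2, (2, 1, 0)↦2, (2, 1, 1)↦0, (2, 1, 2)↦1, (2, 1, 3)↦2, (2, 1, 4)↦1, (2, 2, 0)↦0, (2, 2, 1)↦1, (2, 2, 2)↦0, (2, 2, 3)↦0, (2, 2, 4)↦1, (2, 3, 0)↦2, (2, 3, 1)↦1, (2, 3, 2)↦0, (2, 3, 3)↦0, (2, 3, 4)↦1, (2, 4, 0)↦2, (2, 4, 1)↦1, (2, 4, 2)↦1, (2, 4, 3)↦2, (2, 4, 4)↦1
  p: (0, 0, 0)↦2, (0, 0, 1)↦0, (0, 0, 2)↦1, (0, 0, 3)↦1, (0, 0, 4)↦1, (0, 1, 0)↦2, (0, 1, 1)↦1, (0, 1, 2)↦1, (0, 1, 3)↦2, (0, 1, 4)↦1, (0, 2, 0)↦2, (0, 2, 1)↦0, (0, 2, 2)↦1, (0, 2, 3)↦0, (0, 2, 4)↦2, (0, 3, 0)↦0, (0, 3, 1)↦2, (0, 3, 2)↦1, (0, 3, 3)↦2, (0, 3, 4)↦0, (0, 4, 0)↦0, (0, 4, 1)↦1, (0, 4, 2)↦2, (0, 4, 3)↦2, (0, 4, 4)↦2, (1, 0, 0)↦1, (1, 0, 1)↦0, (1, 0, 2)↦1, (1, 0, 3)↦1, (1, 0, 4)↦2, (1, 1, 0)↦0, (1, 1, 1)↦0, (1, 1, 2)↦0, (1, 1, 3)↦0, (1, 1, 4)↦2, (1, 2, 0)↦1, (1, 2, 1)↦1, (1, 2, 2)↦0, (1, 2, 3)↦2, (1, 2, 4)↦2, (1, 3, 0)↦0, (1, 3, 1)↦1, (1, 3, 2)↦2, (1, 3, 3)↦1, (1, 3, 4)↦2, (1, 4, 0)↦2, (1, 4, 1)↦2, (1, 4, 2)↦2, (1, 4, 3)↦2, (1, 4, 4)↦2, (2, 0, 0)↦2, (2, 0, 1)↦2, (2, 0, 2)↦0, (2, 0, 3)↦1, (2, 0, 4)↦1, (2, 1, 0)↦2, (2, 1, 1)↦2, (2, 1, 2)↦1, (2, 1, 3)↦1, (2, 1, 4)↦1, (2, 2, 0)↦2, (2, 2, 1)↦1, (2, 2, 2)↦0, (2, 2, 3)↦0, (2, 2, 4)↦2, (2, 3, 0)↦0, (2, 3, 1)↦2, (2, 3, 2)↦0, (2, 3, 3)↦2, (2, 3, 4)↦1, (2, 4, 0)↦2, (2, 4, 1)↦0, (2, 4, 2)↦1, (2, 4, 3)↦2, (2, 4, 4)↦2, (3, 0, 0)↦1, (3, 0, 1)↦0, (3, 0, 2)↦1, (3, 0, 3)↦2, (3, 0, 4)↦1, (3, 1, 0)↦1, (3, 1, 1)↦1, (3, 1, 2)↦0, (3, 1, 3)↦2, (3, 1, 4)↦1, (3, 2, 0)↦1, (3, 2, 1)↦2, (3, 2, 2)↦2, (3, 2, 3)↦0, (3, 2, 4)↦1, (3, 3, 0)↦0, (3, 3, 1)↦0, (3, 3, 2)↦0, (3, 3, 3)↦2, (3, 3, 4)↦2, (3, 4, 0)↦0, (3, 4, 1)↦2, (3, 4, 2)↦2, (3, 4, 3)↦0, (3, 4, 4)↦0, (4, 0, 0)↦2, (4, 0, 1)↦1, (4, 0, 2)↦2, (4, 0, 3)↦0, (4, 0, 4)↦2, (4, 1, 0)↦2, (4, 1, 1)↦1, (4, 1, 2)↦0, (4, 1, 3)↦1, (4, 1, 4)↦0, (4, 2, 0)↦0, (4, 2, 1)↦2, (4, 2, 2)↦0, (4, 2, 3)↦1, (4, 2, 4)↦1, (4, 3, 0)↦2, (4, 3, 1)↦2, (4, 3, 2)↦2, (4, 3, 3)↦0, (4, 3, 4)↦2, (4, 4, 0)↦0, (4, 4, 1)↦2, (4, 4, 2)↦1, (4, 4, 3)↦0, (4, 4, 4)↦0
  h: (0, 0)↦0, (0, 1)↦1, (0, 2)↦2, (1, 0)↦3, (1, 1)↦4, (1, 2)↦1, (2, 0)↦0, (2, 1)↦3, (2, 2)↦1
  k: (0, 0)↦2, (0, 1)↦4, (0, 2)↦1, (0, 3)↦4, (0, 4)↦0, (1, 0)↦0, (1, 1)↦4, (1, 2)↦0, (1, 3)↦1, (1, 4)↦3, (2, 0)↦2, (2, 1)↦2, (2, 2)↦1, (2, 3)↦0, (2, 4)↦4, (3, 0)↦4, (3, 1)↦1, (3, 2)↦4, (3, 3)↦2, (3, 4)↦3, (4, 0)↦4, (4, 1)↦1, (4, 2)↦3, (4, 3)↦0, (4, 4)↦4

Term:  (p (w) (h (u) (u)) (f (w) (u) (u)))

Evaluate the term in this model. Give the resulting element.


value = 0

  w = 1
  u = 2
  u = 2
  (h (u) (u)) = h(2, 2) = 1
  w = 1
  u = 2
  u = 2
  (f (w) (u) (u)) = f(1, 2, 2) = 1
  (p (w) (h (u) (u)) (f (w) (u) (u))) = p(1, 1, 1) = 0


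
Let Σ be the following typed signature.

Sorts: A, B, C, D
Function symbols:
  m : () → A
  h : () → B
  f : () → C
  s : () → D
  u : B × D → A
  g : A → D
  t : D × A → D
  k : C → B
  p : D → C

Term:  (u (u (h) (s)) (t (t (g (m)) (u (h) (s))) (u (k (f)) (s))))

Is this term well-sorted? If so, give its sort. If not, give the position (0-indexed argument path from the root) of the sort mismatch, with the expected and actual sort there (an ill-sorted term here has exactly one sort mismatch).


    (h) : B
    (s) : D
  (u (h) (s)) : A
        (m) : A
      (g (m)) : D
        (h) : B
        (s) : D
      (u (h) (s)) : A
    (t (g (m)) (u (h) (s))) : D
        (f) : C
      (k (f)) : B
      (s) : D
    (u (k (f)) (s)) : A
  (t (t (g (m)) (u (h) (s))) (u (k (f)) (s))) : D
(u (u (h) (s)) (t (t (g (m)) (u (h) (s))) (u (k (f)) (s)))) : ✗ arg 0 at [0] has sort A, expected B

ill-sorted at position [0]: expected B, got A


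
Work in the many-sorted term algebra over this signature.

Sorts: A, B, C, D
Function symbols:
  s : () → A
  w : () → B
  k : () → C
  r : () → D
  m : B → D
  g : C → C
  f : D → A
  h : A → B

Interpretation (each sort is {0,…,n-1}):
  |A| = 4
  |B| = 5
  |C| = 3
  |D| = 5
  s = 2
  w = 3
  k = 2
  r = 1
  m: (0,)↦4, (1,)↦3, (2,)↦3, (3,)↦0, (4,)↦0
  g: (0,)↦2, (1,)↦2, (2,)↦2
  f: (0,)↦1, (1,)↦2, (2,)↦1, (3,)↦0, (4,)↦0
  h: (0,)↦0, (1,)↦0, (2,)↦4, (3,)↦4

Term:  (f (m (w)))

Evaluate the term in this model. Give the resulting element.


  w = 3
  (m (w)) = m(3,) = 0
  (f (m (w))) = f(0,) = 1

value = 1


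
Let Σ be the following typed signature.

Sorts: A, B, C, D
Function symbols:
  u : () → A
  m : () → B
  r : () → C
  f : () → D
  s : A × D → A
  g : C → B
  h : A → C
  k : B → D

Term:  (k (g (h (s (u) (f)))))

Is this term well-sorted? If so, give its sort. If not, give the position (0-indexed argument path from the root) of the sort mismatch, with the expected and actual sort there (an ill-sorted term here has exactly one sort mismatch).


        (u) : A
        (f) : D
      (s (u) (f)) : A
    (h (s (u) (f))) : C
  (g (h (s (u) (f)))) : B
(k (g (h (s (u) (f))))) : D

well-sorted; sort = D


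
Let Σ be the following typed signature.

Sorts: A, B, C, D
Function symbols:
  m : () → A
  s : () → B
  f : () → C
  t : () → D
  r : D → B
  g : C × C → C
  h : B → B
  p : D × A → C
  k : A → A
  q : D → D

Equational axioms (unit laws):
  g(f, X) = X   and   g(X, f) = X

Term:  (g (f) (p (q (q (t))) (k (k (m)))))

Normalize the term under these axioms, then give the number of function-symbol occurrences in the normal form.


1. (g (f) (p (q (q (t))) (k (k (m)))))  →  (p (q (q (t))) (k (k (m))))
normal form: (p (q (q (t))) (k (k (m))))

size = 7


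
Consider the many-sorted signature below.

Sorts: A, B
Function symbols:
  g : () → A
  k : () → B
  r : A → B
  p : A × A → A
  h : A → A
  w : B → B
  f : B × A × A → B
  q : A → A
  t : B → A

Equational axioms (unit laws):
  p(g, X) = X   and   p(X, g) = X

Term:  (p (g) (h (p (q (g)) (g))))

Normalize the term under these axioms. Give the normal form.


1. (p (g) (h (p (q (g)) (g))))  →  (h (p (q (g)) (g)))
2. (h (p (q (g)) (g)))  →  (h (q (g)))

normal form = (h (q (g)))


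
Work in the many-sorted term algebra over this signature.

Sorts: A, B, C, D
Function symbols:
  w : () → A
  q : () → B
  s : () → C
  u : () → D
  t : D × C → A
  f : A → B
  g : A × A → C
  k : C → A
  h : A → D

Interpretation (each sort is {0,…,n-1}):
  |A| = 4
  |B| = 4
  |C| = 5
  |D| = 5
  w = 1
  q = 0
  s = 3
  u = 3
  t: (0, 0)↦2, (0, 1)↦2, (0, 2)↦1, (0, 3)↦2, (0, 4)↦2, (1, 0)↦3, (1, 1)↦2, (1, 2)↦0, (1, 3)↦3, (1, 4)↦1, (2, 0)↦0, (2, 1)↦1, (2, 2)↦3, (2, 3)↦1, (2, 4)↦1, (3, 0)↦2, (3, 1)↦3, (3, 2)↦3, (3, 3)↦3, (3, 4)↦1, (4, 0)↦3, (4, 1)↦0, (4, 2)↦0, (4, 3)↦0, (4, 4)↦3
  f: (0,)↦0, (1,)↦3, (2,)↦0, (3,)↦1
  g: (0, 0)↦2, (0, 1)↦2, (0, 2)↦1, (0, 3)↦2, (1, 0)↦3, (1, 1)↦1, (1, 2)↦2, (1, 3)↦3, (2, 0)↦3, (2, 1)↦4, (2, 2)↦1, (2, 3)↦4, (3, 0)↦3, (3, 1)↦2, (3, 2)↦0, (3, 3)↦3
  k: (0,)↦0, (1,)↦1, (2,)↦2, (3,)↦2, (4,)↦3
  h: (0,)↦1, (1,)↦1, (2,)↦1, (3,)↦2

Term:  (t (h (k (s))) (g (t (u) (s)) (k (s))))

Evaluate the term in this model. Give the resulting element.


value = 3

  s = 3
  (k (s)) = k(3,) = 2
  (h (k (s))) = h(2,) = 1
  u = 3
  s = 3
  (t (u) (s)) = t(3, 3) = 3
  s = 3
  (k (s)) = k(3,) = 2
  (g (t (u) (s)) (k (s))) = g(3, 2) = 0
  (t (h (k (s))) (g (t (u) (s)) (k (s)))) = t(1, 0) = 3


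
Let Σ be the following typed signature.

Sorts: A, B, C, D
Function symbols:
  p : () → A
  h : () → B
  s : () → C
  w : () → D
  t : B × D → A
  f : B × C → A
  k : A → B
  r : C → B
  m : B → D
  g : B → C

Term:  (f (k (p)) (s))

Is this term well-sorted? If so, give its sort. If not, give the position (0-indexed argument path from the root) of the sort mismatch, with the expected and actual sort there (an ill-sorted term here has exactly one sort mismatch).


    (p) : A
  (k (p)) : B
  (s) : C
(f (k (p)) (s)) : A

well-sorted; sort = A


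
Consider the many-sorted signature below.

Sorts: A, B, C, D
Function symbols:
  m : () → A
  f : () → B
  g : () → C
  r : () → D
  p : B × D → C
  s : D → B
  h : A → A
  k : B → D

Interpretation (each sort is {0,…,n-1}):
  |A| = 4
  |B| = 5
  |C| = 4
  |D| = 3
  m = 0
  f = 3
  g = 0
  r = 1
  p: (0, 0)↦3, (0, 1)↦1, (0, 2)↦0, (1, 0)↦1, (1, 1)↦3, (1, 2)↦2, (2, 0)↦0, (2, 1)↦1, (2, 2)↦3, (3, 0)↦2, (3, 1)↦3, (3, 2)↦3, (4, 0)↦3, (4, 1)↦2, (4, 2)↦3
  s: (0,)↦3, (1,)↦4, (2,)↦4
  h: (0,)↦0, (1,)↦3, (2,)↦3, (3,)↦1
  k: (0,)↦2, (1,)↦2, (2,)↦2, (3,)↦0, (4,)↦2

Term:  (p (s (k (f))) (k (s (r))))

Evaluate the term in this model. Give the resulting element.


value = 3

  f = 3
  (k (f)) = k(3,) = 0
  (s (k (f))) = s(0,) = 3
  r = 1
  (s (r)) = s(1,) = 4
  (k (s (r))) = k(4,) = 2
  (p (s (k (f))) (k (s (r)))) = p(3, 2) = 3


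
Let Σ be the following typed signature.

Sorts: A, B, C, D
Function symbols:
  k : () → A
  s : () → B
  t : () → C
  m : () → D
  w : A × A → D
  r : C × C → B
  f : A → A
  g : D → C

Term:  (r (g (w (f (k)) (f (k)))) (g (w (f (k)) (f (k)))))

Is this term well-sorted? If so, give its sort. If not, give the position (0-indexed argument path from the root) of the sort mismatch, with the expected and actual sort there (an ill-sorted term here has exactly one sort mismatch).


        (k) : A
      (f (k)) : A
        (k) : A
      (f (k)) : A
    (w (f (k)) (f (k))) : D
  (g (w (f (k)) (f (k)))) : C
        (k) : A
      (f (k)) : A
        (k) : A
      (f (k)) : A
    (w (f (k)) (f (k))) : D
  (g (w (f (k)) (f (k)))) : C
(r (g (w (f (k)) (f (k)))) (g (w (f (k)) (f (k))))) : B

well-sorted; sort = B


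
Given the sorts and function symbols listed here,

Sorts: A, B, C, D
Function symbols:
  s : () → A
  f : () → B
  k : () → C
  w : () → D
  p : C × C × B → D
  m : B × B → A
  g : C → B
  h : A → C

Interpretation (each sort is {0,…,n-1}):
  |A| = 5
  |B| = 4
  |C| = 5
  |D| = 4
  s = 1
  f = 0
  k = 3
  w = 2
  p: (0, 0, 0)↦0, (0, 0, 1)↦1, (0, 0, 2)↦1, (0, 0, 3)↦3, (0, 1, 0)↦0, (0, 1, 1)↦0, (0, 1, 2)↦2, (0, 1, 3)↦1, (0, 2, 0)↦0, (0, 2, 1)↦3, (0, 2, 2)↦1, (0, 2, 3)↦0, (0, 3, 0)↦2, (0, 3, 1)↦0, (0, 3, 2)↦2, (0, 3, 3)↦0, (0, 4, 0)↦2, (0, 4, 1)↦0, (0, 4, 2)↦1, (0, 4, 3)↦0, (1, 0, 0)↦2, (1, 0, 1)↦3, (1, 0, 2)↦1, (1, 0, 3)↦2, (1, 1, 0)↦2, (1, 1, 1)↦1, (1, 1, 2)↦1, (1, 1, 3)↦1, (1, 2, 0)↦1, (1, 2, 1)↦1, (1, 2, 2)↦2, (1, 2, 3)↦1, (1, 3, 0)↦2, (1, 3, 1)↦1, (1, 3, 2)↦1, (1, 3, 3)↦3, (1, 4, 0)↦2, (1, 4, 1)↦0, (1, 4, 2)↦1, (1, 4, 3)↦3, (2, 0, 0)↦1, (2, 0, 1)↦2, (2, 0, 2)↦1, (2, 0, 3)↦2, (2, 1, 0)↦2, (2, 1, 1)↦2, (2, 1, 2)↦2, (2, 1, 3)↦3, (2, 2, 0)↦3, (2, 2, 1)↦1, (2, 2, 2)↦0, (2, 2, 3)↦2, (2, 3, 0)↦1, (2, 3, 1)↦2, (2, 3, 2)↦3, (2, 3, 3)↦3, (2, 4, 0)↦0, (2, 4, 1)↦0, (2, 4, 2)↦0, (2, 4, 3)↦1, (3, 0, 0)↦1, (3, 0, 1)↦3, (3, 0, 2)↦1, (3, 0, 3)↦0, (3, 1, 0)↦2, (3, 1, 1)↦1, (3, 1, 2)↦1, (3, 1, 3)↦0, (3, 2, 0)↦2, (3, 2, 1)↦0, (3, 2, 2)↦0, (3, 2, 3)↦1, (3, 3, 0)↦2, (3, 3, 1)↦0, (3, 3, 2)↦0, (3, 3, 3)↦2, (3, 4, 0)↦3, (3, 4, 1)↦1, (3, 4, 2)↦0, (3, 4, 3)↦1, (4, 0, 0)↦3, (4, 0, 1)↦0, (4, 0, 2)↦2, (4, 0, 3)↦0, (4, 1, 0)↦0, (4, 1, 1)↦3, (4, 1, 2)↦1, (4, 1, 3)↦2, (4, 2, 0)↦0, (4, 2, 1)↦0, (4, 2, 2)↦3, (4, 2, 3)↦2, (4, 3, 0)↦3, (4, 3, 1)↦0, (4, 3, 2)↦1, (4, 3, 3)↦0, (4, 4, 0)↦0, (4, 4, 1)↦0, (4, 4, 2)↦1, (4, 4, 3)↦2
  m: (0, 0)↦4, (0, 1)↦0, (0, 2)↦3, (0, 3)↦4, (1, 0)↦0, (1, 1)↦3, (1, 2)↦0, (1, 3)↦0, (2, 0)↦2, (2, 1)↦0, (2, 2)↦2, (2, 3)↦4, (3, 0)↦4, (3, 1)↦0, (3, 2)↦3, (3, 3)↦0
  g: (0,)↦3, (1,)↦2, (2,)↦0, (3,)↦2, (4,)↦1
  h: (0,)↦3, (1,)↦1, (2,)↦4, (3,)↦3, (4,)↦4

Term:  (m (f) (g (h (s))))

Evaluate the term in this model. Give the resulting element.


  f = 0
  s = 1
  (h (s)) = h(1,) = 1
  (g (h (s))) = g(1,) = 2
  (m (f) (g (h (s)))) = m(0, 2) = 3

value = 3


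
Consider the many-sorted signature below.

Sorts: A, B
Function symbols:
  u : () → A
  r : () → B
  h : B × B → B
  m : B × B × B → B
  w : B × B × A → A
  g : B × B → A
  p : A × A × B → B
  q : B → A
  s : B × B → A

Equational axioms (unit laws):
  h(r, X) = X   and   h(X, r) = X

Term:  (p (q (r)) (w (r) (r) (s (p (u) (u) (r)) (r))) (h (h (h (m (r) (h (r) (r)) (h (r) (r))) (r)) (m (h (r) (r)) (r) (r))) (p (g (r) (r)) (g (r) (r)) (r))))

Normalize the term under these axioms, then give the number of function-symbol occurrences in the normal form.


size = 30

1. (p (q (r)) (w (r) (r) (s (p (u) (u) (r)) (r))) (h (h (h (m (r) (h (r) (r)) (h (r) (r))) (r)) (m (h (r) (r)) (r) (r))) (p (g (r) (r)) (g (r) (r)) (r))))  →  (p (q (r)) (w (r) (r) (s (p (u) (u) (r)) (r))) (h (h (m (r) (h (r) (r)) (h (r) (r))) (m (h (r) (r)) (r) (r))) (p (g (r) (r)) (g (r) (r)) (r))))
2. (p (q (r)) (w (r) (r) (s (p (u) (u) (r)) (r))) (h (h (m (r) (h (r) (r)) (h (r) (r))) (m (h (r) (r)) (r) (r))) (p (g (r) (r)) (g (r) (r)) (r))))  →  (p (q (r)) (w (r) (r) (s (p (u) (u) (r)) (r))) (h (h (m (r) (r) (h (r) (r))) (m (h (r) (r)) (r) (r))) (p (g (r) (r)) (g (r) (r)) (r))))
3. (p (q (r)) (w (r) (r) (s (p (u) (u) (r)) (r))) (h (h (m (r) (r) (h (r) (r))) (m (h (r) (r)) (r) (r))) (p (g (r) (r)) (g (r) (r)) (r))))  →  (p (q (r)) (w (r) (r) (s (p (u) (u) (r)) (r))) (h (h (m (r) (r) (r)) (m (h (r) (r)) (r) (r))) (p (g (r) (r)) (g (r) (r)) (r))))
4. (p (q (r)) (w (r) (r) (s (p (u) (u) (r)) (r))) (h (h (m (r) (r) (r)) (m (h (r) (r)) (r) (r))) (p (g (r) (r)) (g (r) (r)) (r))))  →  (p (q (r)) (w (r) (r) (s (p (u) (u) (r)) (r))) (h (h (m (r) (r) (r)) (m (r) (r) (r))) (p (g (r) (r)) (g (r) (r)) (r))))
normal form: (p (q (r)) (w (r) (r) (s (p (u) (u) (r)) (r))) (h (h (m (r) (r) (r)) (m (r) (r) (r))) (p (g (r) (r)) (g (r) (r)) (r))))


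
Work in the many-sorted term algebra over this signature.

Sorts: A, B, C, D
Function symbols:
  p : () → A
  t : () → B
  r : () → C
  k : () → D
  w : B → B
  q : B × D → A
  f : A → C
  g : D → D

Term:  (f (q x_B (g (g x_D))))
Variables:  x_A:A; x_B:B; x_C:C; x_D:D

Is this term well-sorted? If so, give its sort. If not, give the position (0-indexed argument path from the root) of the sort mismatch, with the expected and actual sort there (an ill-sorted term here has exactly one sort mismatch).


    x_B : B
        x_D : D
      (g x_D) : D
    (g (g x_D)) : D
  (q x_B (g (g x_D))) : A
(f (q x_B (g (g x_D)))) : C

well-sorted; sort = C


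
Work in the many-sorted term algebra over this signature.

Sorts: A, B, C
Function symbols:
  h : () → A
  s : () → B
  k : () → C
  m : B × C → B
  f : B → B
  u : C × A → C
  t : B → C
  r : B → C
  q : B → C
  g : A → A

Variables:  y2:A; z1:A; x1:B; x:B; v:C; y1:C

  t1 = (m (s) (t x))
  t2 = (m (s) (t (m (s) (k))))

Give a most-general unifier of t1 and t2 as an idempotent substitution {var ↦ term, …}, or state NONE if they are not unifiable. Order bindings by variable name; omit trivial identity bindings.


{x ↦ (m (s) (k))}


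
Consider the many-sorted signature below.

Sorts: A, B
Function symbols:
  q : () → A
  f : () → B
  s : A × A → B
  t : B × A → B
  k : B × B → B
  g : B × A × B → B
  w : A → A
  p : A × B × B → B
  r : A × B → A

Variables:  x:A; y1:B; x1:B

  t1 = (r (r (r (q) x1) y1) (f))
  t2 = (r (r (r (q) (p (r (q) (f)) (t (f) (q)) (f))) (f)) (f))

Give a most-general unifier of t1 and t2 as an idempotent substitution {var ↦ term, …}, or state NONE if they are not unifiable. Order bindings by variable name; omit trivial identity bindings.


{x1 ↦ (p (r (q) (f)) (t (f) (q)) (f)), y1 ↦ (f)}


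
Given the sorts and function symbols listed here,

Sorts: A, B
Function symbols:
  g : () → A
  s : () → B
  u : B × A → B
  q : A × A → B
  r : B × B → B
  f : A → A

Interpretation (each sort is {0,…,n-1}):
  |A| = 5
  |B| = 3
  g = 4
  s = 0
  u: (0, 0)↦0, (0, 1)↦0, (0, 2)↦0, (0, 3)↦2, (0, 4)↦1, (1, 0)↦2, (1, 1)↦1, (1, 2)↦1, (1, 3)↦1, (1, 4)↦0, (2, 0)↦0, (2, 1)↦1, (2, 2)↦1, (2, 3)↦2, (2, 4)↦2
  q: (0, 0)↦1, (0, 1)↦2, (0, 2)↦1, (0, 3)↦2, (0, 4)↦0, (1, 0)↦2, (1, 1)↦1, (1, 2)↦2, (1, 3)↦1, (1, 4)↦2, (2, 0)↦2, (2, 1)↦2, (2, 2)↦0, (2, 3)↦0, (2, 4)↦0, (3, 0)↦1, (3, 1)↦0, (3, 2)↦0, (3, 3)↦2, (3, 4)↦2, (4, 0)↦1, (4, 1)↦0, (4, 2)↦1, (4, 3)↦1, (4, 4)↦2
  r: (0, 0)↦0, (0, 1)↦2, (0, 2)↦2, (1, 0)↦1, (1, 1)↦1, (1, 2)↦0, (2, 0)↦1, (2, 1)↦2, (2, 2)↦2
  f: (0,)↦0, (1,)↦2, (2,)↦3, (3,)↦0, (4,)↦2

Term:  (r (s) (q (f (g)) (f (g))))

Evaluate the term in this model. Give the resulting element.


  s = 0
  g = 4
  (f (g)) = f(4,) = 2
  g = 4
  (f (g)) = f(4,) = 2
  (q (f (g)) (f (g))) = q(2, 2) = 0
  (r (s) (q (f (g)) (f (g)))) = r(0, 0) = 0

value = 0


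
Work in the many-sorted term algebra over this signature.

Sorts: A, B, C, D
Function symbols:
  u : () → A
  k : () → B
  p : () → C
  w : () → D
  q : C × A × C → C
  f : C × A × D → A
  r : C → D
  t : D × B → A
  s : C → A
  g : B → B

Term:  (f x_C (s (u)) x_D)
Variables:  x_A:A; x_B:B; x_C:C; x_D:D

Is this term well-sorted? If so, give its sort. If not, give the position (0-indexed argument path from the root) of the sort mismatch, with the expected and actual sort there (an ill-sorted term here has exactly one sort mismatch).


ill-sorted at position [1, 0]: expected C, got A

  x_C : C
    (u) : A
  (s (u)) : ✗ arg 0 at [1, 0] has sort A, expected C
  x_D : D


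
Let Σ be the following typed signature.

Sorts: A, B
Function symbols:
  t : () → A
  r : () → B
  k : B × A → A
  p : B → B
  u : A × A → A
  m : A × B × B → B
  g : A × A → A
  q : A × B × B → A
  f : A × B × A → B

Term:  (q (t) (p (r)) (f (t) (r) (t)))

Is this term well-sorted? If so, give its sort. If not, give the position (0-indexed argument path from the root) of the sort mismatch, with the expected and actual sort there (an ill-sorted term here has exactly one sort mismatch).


well-sorted; sort = A

  (t) : A
    (r) : B
  (p (r)) : B
    (t) : A
    (r) : B
    (t) : A
  (f (t) (r) (t)) : B
(q (t) (p (r)) (f (t) (r) (t))) : A


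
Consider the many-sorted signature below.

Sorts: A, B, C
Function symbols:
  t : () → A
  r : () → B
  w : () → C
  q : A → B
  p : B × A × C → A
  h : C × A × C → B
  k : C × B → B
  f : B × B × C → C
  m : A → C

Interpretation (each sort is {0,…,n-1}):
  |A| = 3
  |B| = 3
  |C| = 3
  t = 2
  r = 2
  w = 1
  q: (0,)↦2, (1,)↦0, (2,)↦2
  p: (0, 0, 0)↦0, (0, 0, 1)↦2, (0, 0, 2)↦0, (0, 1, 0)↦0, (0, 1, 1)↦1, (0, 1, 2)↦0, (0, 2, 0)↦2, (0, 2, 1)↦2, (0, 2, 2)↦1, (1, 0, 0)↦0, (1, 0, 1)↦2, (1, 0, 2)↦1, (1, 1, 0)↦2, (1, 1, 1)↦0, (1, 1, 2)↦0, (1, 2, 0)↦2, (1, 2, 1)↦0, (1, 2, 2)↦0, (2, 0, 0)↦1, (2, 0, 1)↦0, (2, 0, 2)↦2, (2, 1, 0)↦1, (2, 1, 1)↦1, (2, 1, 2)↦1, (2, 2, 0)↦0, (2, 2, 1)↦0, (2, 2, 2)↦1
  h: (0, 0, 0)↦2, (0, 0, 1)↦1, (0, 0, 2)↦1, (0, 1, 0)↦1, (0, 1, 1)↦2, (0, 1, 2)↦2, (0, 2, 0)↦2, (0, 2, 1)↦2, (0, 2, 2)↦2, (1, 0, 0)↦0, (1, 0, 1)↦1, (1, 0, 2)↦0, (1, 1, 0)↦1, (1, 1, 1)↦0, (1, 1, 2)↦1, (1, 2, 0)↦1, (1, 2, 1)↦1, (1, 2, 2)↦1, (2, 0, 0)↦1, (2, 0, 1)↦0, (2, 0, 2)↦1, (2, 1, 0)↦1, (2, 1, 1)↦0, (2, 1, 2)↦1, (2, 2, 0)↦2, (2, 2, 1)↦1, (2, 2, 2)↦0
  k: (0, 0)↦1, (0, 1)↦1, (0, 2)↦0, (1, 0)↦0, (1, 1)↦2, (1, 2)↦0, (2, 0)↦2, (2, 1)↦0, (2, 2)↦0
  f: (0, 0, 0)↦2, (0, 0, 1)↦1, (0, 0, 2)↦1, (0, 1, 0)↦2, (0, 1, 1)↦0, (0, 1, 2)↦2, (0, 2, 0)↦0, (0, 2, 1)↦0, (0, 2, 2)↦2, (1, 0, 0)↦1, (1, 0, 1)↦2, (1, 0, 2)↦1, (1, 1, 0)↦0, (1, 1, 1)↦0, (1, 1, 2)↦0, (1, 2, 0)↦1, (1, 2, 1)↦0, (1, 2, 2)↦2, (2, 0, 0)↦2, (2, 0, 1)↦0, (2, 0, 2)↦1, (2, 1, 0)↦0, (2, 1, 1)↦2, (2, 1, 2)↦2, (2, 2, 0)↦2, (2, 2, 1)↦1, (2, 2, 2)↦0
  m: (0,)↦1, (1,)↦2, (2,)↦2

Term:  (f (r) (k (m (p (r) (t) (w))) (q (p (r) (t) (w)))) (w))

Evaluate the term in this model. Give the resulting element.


value = 0

  r = 2
  r = 2
  t = 2
  w = 1
  (p (r) (t) (w)) = p(2, 2, 1) = 0
  (m (p (r) (t) (w))) = m(0,) = 1
  r = 2
  t = 2
  w = 1
  (p (r) (t) (w)) = p(2, 2, 1) = 0
  (q (p (r) (t) (w))) = q(0,) = 2
  (k (m (p (r) (t) (w))) (q (p (r) (t) (w)))) = k(1, 2) = 0
  w = 1
  (f (r) (k (m (p (r) (t) (w))) (q (p (r) (t) (w)))) (w)) = f(2, 0, 1) = 0


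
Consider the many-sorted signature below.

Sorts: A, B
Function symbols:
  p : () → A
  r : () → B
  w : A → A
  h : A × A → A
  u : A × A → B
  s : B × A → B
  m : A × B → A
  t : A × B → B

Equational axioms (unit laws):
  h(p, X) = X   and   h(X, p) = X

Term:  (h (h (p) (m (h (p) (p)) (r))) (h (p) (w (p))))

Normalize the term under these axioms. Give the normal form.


1. (h (h (p) (m (h (p) (p)) (r))) (h (p) (w (p))))  →  (h (m (h (p) (p)) (r)) (h (p) (w (p))))
2. (h (m (h (p) (p)) (r)) (h (p) (w (p))))  →  (h (m (p) (r)) (h (p) (w (p))))
3. (h (m (p) (r)) (h (p) (w (p))))  →  (h (m (p) (r)) (w (p)))

normal form = (h (m (p) (r)) (w (p)))


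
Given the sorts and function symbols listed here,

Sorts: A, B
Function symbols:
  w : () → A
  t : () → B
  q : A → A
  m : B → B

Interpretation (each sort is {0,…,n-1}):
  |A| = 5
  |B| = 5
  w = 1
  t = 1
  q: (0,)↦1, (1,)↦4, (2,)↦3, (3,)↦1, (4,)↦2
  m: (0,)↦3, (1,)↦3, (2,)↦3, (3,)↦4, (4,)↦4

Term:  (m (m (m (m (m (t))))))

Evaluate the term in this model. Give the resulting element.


value = 4

  t = 1
  (m (t)) = m(1,) = 3
  (m (m (t))) = m(3,) = 4
  (m (m (m (t)))) = m(4,) = 4
  (m (m (m (m (t))))) = m(4,) = 4
  (m (m (m (m (m (t)))))) = m(4,) = 4


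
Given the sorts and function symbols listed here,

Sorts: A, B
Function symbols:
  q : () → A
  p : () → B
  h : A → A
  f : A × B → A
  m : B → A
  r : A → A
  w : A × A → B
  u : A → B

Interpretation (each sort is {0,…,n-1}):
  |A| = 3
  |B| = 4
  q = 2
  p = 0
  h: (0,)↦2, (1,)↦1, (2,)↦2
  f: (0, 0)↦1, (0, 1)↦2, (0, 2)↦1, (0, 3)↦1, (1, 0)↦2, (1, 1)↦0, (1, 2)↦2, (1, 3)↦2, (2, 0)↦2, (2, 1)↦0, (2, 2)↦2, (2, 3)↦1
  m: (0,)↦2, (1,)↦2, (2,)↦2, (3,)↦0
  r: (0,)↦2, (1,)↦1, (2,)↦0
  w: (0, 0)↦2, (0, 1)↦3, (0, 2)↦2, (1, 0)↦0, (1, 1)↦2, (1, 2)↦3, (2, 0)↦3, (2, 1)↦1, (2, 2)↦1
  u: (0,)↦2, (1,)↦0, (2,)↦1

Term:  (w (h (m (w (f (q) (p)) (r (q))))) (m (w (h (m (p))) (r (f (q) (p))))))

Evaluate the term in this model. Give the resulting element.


  q = 2
  p = 0
  (f (q) (p)) = f(2, 0) = 2
  q = 2
  (r (q)) = r(2,) = 0
  (w (f (q) (p)) (r (q))) = w(2, 0) = 3
  (m (w (f (q) (p)) (r (q)))) = m(3,) = 0
  (h (m (w (f (q) (p)) (r (q))))) = h(0,) = 2
  p = 0
  (m (p)) = m(0,) = 2
  (h (m (p))) = h(2,) = 2
  q = 2
  p = 0
  (f (q) (p)) = f(2, 0) = 2
  (r (f (q) (p))) = r(2,) = 0
  (w (h (m (p))) (r (f (q) (p)))) = w(2, 0) = 3
  (m (w (h (m (p))) (r (f (q) (p))))) = m(3,) = 0
  (w (h (m (w (f (q) (p)) (r (q))))) (m (w (h (m (p))) (r (f (q) (p)))))) = w(2, 0) = 3

value = 3


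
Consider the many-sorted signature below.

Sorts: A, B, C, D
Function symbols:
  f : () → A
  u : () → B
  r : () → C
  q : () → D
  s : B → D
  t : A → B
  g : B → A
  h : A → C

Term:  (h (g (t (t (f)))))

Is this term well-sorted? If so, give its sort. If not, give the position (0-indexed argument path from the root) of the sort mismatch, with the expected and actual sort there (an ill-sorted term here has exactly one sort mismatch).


ill-sorted at position [0, 0, 0]: expected A, got B

        (f) : A
      (t (f)) : B
    (t (t (f))) : ✗ arg 0 at [0, 0, 0] has sort B, expected A


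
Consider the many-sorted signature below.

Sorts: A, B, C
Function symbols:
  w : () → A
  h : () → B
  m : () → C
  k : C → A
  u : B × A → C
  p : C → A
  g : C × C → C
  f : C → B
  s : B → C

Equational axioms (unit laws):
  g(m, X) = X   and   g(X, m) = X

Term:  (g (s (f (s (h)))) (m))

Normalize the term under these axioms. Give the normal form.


normal form = (s (f (s (h))))

1. (g (s (f (s (h)))) (m))  →  (s (f (s (h))))


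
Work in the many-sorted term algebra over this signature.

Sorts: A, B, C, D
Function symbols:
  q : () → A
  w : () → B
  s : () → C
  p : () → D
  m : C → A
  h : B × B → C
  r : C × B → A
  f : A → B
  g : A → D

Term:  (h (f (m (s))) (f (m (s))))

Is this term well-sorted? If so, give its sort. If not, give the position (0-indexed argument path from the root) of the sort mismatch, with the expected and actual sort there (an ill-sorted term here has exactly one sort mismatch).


      (s) : C
    (m (s)) : A
  (f (m (s))) : B
      (s) : C
    (m (s)) : A
  (f (m (s))) : B
(h (f (m (s))) (f (m (s)))) : C

well-sorted; sort = C


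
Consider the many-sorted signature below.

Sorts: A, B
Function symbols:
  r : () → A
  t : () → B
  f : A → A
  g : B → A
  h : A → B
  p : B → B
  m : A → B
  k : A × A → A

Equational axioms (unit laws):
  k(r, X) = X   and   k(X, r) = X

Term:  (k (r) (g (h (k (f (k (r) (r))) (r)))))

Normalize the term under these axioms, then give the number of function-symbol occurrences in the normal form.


size = 4

1. (k (r) (g (h (k (f (k (r) (r))) (r)))))  →  (g (h (k (f (k (r) (r))) (r))))
2. (g (h (k (f (k (r) (r))) (r))))  →  (g (h (f (k (r) (r)))))
3. (g (h (f (k (r) (r)))))  →  (g (h (f (r))))
normal form: (g (h (f (r))))


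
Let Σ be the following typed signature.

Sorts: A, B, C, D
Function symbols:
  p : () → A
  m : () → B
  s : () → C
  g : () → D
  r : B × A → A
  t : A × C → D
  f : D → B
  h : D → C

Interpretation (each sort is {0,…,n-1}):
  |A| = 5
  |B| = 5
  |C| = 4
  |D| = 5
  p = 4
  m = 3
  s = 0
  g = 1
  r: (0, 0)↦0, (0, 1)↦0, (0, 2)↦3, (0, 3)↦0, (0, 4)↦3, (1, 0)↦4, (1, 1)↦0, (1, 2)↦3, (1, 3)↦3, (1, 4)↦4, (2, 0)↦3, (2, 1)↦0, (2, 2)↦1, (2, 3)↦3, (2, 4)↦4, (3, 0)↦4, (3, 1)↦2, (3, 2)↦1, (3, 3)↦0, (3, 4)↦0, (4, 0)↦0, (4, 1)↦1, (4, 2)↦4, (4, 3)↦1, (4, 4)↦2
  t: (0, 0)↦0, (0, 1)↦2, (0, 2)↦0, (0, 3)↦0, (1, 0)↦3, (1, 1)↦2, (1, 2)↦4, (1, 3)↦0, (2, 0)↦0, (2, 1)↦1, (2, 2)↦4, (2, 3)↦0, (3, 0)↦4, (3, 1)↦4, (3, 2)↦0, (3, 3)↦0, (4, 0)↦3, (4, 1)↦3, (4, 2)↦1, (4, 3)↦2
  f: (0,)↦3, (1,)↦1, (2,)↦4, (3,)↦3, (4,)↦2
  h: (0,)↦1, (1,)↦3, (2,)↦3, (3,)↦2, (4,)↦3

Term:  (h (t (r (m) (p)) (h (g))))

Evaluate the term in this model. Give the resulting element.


value = 1

  m = 3
  p = 4
  (r (m) (p)) = r(3, 4) = 0
  g = 1
  (h (g)) = h(1,) = 3
  (t (r (m) (p)) (h (g))) = t(0, 3) = 0
  (h (t (r (m) (p)) (h (g)))) = h(0,) = 1


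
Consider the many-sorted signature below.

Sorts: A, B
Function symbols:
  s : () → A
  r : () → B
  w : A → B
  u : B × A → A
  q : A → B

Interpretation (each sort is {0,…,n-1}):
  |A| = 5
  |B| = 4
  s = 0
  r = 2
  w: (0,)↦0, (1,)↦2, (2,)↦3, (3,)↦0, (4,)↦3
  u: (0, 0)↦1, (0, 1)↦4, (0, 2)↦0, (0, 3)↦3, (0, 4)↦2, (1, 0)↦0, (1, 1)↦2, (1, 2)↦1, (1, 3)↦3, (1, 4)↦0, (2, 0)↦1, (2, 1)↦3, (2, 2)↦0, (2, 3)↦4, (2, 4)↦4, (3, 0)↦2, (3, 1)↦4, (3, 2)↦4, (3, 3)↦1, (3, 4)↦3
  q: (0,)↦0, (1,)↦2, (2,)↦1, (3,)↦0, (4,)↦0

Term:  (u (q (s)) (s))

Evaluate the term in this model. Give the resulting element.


value = 1

  s = 0
  (q (s)) = q(0,) = 0
  s = 0
  (u (q (s)) (s)) = u(0, 0) = 1


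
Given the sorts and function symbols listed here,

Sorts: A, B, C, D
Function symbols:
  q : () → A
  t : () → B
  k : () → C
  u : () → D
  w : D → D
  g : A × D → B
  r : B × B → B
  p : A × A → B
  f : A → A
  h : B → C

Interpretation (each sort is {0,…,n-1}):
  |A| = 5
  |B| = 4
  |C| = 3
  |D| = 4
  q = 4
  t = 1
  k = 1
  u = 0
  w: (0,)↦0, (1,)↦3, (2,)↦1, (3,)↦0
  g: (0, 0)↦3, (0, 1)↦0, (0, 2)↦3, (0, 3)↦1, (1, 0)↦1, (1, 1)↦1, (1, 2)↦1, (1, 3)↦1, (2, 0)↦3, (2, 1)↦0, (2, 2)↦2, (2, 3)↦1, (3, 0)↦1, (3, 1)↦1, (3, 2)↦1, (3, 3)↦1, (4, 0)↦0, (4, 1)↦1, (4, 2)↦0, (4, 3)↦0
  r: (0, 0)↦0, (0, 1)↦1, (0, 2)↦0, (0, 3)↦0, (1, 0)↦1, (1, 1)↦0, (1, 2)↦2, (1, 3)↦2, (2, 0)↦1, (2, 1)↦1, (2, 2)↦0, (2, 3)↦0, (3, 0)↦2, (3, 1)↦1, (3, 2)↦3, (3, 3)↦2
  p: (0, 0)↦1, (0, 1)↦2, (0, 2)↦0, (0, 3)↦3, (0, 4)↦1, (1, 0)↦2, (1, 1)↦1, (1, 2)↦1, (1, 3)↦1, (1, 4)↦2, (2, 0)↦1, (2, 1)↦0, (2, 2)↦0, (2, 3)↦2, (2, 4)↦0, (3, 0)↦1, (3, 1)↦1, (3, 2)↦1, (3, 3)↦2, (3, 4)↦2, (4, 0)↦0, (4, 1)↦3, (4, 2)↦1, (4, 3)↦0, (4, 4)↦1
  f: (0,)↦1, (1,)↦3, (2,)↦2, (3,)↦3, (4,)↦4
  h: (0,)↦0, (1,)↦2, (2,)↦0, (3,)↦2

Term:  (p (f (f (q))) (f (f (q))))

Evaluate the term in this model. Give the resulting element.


value = 1

  q = 4
  (f (q)) = f(4,) = 4
  (f (f (q))) = f(4,) = 4
  q = 4
  (f (q)) = f(4,) = 4
  (f (f (q))) = f(4,) = 4
  (p (f (f (q))) (f (f (q)))) = p(4, 4) = 1


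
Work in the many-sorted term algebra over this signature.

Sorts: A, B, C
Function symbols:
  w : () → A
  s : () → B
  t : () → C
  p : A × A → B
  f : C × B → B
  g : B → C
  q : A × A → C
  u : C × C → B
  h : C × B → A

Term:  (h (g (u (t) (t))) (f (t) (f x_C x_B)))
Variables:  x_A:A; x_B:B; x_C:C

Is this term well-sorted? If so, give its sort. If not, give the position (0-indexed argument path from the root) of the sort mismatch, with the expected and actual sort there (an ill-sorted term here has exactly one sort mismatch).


well-sorted; sort = A

      (t) : C
      (t) : C
    (u (t) (t)) : B
  (g (u (t) (t))) : C
    (t) : C
      x_C : C
      x_B : B
    (f x_C x_B) : B
  (f (t) (f x_C x_B)) : B
(h (g (u (t) (t))) (f (t) (f x_C x_B))) : A


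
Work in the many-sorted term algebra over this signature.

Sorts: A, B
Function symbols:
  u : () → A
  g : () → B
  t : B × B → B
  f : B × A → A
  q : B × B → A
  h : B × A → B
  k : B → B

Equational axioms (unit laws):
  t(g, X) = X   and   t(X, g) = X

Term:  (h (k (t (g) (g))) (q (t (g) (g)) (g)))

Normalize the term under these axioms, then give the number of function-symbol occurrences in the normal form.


1. (h (k (t (g) (g))) (q (t (g) (g)) (g)))  →  (h (k (g)) (q (t (g) (g)) (g)))
2. (h (k (g)) (q (t (g) (g)) (g)))  →  (h (k (g)) (q (g) (g)))
normal form: (h (k (g)) (q (g) (g)))

size = 6


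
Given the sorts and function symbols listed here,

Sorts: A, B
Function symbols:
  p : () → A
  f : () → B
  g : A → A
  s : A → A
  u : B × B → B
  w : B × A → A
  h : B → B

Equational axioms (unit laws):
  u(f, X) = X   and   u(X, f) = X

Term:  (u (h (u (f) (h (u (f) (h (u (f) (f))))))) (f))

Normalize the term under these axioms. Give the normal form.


1. (u (h (u (f) (h (u (f) (h (u (f) (f))))))) (f))  →  (h (u (f) (h (u (f) (h (u (f) (f)))))))
2. (h (u (f) (h (u (f) (h (u (f) (f)))))))  →  (h (h (u (f) (h (u (f) (f))))))
3. (h (h (u (f) (h (u (f) (f))))))  →  (h (h (h (u (f) (f)))))
4. (h (h (h (u (f) (f)))))  →  (h (h (h (f))))

normal form = (h (h (h (f))))


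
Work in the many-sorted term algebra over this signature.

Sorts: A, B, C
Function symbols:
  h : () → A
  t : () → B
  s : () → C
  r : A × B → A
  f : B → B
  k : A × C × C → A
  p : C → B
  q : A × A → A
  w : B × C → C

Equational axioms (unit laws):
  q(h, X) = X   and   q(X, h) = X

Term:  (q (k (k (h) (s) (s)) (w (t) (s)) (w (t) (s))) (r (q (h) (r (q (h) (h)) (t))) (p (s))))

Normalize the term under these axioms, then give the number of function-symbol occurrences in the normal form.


1. (q (k (k (h) (s) (s)) (w (t) (s)) (w (t) (s))) (r (q (h) (r (q (h) (h)) (t))) (p (s))))  →  (q (k (k (h) (s) (s)) (w (t) (s)) (w (t) (s))) (r (r (q (h) (h)) (t)) (p (s))))
2. (q (k (k (h) (s) (s)) (w (t) (s)) (w (t) (s))) (r (r (q (h) (h)) (t)) (p (s))))  →  (q (k (k (h) (s) (s)) (w (t) (s)) (w (t) (s))) (r (r (h) (t)) (p (s))))
normal form: (q (k (k (h) (s) (s)) (w (t) (s)) (w (t) (s))) (r (r (h) (t)) (p (s))))

size = 18


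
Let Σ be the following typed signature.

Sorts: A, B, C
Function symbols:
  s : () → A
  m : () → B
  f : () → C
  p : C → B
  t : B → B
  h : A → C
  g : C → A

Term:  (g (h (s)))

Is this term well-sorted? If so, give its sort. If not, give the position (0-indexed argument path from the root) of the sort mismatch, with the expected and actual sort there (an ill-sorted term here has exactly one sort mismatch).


well-sorted; sort = A

    (s) : A
  (h (s)) : C
(g (h (s))) : A


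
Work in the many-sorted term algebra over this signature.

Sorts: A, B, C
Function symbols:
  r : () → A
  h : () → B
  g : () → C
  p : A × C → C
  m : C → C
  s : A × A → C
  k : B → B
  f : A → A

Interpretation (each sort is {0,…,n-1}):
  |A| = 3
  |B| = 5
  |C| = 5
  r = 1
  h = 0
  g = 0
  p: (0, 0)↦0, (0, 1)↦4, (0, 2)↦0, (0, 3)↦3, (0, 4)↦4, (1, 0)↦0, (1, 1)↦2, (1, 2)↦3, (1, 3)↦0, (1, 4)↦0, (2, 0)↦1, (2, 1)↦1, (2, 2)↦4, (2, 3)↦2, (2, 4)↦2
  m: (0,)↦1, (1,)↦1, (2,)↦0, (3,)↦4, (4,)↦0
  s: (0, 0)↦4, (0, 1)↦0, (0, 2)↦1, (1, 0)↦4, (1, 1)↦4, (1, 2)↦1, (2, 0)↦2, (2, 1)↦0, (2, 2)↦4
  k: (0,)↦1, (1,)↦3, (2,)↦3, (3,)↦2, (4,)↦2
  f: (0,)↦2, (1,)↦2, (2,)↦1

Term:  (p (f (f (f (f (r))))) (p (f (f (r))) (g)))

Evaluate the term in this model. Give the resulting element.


  r = 1
  (f (r)) = f(1,) = 2
  (f (f (r))) = f(2,) = 1
  (f (f (f (r)))) = f(1,) = 2
  (f (f (f (f (r))))) = f(2,) = 1
  r = 1
  (f (r)) = f(1,) = 2
  (f (f (r))) = f(2,) = 1
  g = 0
  (p (f (f (r))) (g)) = p(1, 0) = 0
  (p (f (f (f (f (r))))) (p (f (f (r))) (g))) = p(1, 0) = 0

value = 0


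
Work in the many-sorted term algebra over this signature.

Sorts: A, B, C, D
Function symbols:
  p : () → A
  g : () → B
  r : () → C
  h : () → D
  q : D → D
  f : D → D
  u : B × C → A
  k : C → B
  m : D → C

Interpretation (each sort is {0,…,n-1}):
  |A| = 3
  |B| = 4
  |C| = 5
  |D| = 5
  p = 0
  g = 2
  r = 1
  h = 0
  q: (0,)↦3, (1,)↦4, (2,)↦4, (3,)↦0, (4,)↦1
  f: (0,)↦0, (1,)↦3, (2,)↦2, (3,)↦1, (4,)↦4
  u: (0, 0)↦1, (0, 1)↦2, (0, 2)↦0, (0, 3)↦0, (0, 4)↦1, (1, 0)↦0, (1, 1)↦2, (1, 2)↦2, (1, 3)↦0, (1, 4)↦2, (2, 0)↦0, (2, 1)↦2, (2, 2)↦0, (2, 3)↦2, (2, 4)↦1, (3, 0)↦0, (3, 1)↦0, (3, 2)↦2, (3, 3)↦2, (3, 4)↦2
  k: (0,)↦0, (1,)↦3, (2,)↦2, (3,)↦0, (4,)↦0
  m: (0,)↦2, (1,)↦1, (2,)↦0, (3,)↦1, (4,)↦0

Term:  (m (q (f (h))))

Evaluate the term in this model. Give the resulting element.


  h = 0
  (f (h)) = f(0,) = 0
  (q (f (h))) = q(0,) = 3
  (m (q (f (h)))) = m(3,) = 1

value = 1
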